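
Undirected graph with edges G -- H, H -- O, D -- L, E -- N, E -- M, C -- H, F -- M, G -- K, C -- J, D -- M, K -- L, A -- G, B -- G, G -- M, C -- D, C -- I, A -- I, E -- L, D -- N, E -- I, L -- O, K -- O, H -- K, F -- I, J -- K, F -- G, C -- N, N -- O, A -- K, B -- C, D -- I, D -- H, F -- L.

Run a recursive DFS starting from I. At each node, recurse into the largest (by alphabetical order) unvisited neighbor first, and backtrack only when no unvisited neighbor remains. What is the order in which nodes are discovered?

Visit I
I → F
F → M
M → G
G → K
K → O
O → N
N → E
E → L
L → D
D → H
H → C
C → J
C → B
K → A

I, F, M, G, K, O, N, E, L, D, H, C, J, B, A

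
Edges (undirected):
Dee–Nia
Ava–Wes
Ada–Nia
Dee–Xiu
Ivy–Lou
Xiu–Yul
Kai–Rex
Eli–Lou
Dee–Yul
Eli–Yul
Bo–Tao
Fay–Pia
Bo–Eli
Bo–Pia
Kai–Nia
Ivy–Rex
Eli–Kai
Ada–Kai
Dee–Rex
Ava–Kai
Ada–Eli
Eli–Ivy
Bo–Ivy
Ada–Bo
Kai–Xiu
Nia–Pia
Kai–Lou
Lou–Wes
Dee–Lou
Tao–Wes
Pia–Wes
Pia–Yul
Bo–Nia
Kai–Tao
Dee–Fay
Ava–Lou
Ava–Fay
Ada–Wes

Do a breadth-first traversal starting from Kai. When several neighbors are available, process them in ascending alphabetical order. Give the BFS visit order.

Kai, Ada, Ava, Eli, Lou, Nia, Rex, Tao, Xiu, Bo, Wes, Fay, Ivy, Yul, Dee, Pia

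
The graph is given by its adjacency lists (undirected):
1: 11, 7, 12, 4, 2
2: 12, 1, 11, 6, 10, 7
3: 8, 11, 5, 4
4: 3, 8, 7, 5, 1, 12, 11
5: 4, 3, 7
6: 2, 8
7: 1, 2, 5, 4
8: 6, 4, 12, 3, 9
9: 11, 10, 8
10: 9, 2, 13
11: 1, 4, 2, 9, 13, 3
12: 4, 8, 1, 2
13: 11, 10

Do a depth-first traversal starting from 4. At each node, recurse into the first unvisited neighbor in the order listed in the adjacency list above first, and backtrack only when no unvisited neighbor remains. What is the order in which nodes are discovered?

4 → 3 → 8 → 6 → 2 → 12 → 1 → 11 → 9 → 10 → 13 → 7 → 5

Visit 4
4 → 3
3 → 8
8 → 6
6 → 2
2 → 12
12 → 1
1 → 11
11 → 9
9 → 10
10 → 13
1 → 7
7 → 5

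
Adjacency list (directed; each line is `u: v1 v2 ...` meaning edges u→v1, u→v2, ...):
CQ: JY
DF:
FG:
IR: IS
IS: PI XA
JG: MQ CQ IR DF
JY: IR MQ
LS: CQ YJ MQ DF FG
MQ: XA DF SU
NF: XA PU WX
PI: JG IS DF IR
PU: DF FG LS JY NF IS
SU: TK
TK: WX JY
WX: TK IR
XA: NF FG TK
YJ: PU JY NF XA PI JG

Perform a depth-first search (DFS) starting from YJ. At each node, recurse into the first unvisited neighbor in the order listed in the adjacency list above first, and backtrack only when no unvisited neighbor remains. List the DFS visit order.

Visit YJ
YJ → PU
PU → DF
PU → FG
PU → LS
LS → CQ
CQ → JY
JY → IR
IR → IS
IS → PI
PI → JG
JG → MQ
MQ → XA
XA → NF
NF → WX
WX → TK
MQ → SU

YJ PU DF FG LS CQ JY IR IS PI JG MQ XA NF WX TK SU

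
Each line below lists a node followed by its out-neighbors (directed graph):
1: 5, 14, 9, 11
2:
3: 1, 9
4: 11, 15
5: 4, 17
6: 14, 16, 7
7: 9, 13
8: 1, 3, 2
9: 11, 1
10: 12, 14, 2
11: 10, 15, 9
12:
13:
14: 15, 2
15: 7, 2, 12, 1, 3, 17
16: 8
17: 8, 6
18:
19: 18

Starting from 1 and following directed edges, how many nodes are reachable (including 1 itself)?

BFS from 1 visits: 1, 5, 14, 9, 11, 4, 17, 15, 2, 10, 8, 6, 7, 12, 3, 16, 13
Reachable nodes: 17 of 19 total.

17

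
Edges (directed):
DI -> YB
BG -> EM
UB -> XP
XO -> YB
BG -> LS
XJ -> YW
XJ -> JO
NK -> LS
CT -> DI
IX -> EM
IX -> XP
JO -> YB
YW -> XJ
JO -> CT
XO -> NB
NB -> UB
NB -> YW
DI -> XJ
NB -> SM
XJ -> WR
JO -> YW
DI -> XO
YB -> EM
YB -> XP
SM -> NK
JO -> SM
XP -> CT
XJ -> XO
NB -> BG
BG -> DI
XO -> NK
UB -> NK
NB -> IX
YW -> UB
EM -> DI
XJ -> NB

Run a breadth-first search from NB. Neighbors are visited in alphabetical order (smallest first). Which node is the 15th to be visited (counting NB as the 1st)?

CT

Visit NB; enqueue BG, IX, SM, UB, YW → queue [BG, IX, SM, UB, YW]
Visit BG; enqueue DI, EM, LS → queue [IX, SM, UB, YW, DI, EM, LS]
Visit IX; enqueue XP → queue [SM, UB, YW, DI, EM, LS, XP]
Visit SM; enqueue NK → queue [UB, YW, DI, EM, LS, XP, NK]
Visit UB → queue [YW, DI, EM, LS, XP, NK]
Visit YW; enqueue XJ → queue [DI, EM, LS, XP, NK, XJ]
Visit DI; enqueue XO, YB → queue [EM, LS, XP, NK, XJ, XO, YB]
Visit EM → queue [LS, XP, NK, XJ, XO, YB]
Visit LS → queue [XP, NK, XJ, XO, YB]
Visit XP; enqueue CT → queue [NK, XJ, XO, YB, CT]
Visit NK → queue [XJ, XO, YB, CT]
Visit XJ; enqueue JO, WR → queue [XO, YB, CT, JO, WR]
Visit XO → queue [YB, CT, JO, WR]
Visit YB → queue [CT, JO, WR]
Visit CT → queue [JO, WR]
Visit JO → queue [WR]
Visit WR → queue []

Visit order: NB, BG, IX, SM, UB, YW, DI, EM, LS, XP, NK, XJ, XO, YB, CT, JO, WR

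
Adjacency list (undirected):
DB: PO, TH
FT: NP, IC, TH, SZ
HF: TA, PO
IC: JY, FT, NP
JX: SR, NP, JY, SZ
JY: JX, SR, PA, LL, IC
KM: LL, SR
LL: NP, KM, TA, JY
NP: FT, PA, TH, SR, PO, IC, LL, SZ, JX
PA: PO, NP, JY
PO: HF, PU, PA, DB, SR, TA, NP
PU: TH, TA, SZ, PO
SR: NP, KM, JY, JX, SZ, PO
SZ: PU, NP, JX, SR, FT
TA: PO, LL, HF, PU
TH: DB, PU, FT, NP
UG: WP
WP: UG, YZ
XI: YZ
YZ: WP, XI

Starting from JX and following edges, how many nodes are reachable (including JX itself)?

BFS from JX visits: JX, SR, NP, JY, SZ, KM, PO, FT, PA, TH, IC, LL, PU, HF, DB, TA
Reachable nodes: 16 of 20 total.

16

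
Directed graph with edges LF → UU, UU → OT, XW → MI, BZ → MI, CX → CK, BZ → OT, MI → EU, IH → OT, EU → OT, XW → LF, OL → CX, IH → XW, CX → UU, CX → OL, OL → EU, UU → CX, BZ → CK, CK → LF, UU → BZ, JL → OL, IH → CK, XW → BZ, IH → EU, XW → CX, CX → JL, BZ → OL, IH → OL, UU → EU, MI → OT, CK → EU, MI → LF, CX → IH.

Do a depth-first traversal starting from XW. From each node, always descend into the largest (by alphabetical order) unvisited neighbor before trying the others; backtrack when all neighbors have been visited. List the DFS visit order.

XW MI OT LF UU EU CX OL JL IH CK BZ

Visit XW
XW → MI
MI → OT
MI → LF
LF → UU
UU → EU
UU → CX
CX → OL
CX → JL
CX → IH
IH → CK
UU → BZ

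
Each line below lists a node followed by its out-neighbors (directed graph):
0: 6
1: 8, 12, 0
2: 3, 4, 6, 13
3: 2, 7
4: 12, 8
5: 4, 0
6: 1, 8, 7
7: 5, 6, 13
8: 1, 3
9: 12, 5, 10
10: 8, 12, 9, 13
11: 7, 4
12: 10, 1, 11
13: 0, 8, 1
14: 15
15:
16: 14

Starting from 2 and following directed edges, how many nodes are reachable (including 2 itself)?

BFS from 2 visits: 2, 3, 4, 6, 13, 7, 12, 8, 1, 0, 5, 10, 11, 9
Reachable nodes: 14 of 17 total.

14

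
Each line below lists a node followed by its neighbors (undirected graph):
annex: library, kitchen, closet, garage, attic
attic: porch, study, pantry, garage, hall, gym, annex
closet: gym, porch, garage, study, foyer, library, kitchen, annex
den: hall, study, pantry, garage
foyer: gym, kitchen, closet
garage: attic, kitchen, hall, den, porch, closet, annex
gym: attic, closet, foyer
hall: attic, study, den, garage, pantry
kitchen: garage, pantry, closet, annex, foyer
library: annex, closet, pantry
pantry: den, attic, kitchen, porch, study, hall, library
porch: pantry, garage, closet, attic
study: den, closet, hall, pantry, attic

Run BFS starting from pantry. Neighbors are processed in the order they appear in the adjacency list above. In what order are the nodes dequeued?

pantry, den, attic, kitchen, porch, study, hall, library, garage, gym, annex, closet, foyer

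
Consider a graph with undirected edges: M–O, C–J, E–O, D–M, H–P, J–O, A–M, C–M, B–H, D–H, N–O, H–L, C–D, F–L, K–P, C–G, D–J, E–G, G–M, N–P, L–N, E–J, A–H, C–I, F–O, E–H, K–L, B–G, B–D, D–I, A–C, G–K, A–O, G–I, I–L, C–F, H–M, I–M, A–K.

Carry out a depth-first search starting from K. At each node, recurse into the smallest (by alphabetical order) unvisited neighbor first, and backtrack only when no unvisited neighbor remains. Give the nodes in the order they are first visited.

K -> A -> C -> D -> B -> G -> E -> H -> L -> F -> O -> J -> M -> I -> N -> P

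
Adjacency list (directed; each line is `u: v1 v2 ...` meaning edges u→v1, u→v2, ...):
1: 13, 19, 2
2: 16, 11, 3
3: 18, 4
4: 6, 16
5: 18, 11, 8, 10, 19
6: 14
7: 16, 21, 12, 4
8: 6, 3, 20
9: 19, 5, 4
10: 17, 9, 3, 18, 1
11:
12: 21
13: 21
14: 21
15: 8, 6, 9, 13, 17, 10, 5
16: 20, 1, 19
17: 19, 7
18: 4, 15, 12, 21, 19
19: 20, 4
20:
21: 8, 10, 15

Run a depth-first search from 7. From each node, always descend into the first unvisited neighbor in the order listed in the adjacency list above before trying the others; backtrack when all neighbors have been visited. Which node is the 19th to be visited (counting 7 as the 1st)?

Visit 7
7 → 16
16 → 20
16 → 1
1 → 13
13 → 21
21 → 8
8 → 6
6 → 14
8 → 3
3 → 18
18 → 4
18 → 15
15 → 9
9 → 19
9 → 5
5 → 11
5 → 10
10 → 17
18 → 12
1 → 2

Visit order: 7, 16, 20, 1, 13, 21, 8, 6, 14, 3, 18, 4, 15, 9, 19, 5, 11, 10, 17, 12, 2

17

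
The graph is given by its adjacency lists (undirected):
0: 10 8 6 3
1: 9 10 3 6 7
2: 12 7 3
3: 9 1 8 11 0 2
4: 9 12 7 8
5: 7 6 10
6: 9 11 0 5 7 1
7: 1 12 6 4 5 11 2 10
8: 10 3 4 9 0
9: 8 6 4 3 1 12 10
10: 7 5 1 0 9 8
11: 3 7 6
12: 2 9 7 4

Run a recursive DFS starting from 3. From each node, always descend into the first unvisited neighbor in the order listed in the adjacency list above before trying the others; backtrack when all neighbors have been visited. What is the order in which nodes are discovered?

Visit 3
3 → 9
9 → 8
8 → 10
10 → 7
7 → 1
1 → 6
6 → 11
6 → 0
6 → 5
7 → 12
12 → 2
12 → 4

3 9 8 10 7 1 6 11 0 5 12 2 4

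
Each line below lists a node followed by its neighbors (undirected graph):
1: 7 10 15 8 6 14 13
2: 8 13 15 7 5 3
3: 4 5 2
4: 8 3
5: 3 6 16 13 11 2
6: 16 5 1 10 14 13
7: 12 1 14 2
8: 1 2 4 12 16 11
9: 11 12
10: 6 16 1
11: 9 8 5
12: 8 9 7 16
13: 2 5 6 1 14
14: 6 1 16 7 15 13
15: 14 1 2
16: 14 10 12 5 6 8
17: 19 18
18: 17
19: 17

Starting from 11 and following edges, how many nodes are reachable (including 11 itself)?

16

BFS from 11 visits: 11, 9, 8, 5, 12, 16, 4, 2, 1, 13, 6, 3, 7, 14, 10, 15
Reachable nodes: 16 of 19 total.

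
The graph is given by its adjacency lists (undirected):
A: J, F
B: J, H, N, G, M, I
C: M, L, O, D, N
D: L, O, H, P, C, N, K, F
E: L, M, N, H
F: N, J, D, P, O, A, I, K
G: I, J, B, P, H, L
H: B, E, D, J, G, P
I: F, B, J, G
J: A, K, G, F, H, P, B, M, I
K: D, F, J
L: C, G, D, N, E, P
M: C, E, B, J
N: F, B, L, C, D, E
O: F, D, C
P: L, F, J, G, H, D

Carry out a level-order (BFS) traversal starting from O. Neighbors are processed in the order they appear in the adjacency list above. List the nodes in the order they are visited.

Visit O; enqueue F, D, C → queue [F, D, C]
Visit F; enqueue N, J, P, A, I, K → queue [D, C, N, J, P, A, I, K]
Visit D; enqueue L, H → queue [C, N, J, P, A, I, K, L, H]
Visit C; enqueue M → queue [N, J, P, A, I, K, L, H, M]
Visit N; enqueue B, E → queue [J, P, A, I, K, L, H, M, B, E]
Visit J; enqueue G → queue [P, A, I, K, L, H, M, B, E, G]
Visit P → queue [A, I, K, L, H, M, B, E, G]
Visit A → queue [I, K, L, H, M, B, E, G]
Visit I → queue [K, L, H, M, B, E, G]
Visit K → queue [L, H, M, B, E, G]
Visit L → queue [H, M, B, E, G]
Visit H → queue [M, B, E, G]
Visit M → queue [B, E, G]
Visit B → queue [E, G]
Visit E → queue [G]
Visit G → queue []

O F D C N J P A I K L H M B E G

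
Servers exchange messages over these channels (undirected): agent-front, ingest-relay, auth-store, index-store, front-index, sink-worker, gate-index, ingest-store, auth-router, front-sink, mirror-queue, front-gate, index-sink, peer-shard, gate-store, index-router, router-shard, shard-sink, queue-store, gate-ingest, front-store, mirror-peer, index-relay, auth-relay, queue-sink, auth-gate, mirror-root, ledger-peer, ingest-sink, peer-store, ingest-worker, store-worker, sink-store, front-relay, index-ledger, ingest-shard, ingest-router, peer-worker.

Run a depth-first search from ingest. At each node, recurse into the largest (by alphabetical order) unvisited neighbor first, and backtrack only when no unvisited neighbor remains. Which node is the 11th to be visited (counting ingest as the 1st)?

Visit ingest
ingest → worker
worker → store
store → sink
sink → shard
shard → router
router → index
index → relay
relay → front
front → gate
gate → auth
front → agent
index → ledger
ledger → peer
peer → mirror
mirror → root
mirror → queue

Visit order: ingest, worker, store, sink, shard, router, index, relay, front, gate, auth, agent, ledger, peer, mirror, root, queue

auth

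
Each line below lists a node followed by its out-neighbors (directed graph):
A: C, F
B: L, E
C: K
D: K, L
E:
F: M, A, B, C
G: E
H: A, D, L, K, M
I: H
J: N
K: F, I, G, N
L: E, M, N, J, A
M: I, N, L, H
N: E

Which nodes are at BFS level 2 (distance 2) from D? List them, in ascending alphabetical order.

Level 0: D
Level 1: K, L
Level 2: A, E, F, G, I, J, M, N
Level 3: B, C, H

A, E, F, G, I, J, M, N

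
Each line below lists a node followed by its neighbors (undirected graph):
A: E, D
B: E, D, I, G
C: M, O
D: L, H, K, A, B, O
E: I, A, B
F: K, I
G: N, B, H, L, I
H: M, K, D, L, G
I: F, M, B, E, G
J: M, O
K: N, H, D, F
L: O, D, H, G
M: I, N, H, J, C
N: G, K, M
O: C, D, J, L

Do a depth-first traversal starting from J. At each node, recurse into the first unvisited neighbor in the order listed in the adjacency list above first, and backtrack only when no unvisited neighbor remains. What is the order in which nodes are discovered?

Visit J
J → M
M → I
I → F
F → K
K → N
N → G
G → B
B → E
E → A
A → D
D → L
L → O
O → C
L → H

J, M, I, F, K, N, G, B, E, A, D, L, O, C, H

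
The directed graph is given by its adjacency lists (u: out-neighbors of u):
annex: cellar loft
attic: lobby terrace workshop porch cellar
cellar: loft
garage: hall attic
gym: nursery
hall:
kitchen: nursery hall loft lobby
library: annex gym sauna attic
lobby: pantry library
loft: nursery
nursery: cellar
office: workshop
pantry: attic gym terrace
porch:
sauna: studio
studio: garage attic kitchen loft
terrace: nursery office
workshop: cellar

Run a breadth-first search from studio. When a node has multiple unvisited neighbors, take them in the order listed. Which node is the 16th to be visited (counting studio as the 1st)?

Visit studio; enqueue garage, attic, kitchen, loft → queue [garage, attic, kitchen, loft]
Visit garage; enqueue hall → queue [attic, kitchen, loft, hall]
Visit attic; enqueue lobby, terrace, workshop, porch, cellar → queue [kitchen, loft, hall, lobby, terrace, workshop, porch, cellar]
Visit kitchen; enqueue nursery → queue [loft, hall, lobby, terrace, workshop, porch, cellar, nursery]
Visit loft → queue [hall, lobby, terrace, workshop, porch, cellar, nursery]
Visit hall → queue [lobby, terrace, workshop, porch, cellar, nursery]
Visit lobby; enqueue pantry, library → queue [terrace, workshop, porch, cellar, nursery, pantry, library]
Visit terrace; enqueue office → queue [workshop, porch, cellar, nursery, pantry, library, office]
Visit workshop → queue [porch, cellar, nursery, pantry, library, office]
Visit porch → queue [cellar, nursery, pantry, library, office]
Visit cellar → queue [nursery, pantry, library, office]
Visit nursery → queue [pantry, library, office]
Visit pantry; enqueue gym → queue [library, office, gym]
Visit library; enqueue annex, sauna → queue [office, gym, annex, sauna]
Visit office → queue [gym, annex, sauna]
Visit gym → queue [annex, sauna]
Visit annex → queue [sauna]
Visit sauna → queue []

Visit order: studio, garage, attic, kitchen, loft, hall, lobby, terrace, workshop, porch, cellar, nursery, pantry, library, office, gym, annex, sauna

gym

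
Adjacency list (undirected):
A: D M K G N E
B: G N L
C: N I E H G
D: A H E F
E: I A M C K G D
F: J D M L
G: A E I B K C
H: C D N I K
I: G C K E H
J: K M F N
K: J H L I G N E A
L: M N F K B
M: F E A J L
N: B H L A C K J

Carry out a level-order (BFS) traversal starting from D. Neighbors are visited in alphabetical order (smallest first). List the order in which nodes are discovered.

Visit D; enqueue A, E, F, H → queue [A, E, F, H]
Visit A; enqueue G, K, M, N → queue [E, F, H, G, K, M, N]
Visit E; enqueue C, I → queue [F, H, G, K, M, N, C, I]
Visit F; enqueue J, L → queue [H, G, K, M, N, C, I, J, L]
Visit H → queue [G, K, M, N, C, I, J, L]
Visit G; enqueue B → queue [K, M, N, C, I, J, L, B]
Visit K → queue [M, N, C, I, J, L, B]
Visit M → queue [N, C, I, J, L, B]
Visit N → queue [C, I, J, L, B]
Visit C → queue [I, J, L, B]
Visit I → queue [J, L, B]
Visit J → queue [L, B]
Visit L → queue [B]
Visit B → queue []

D → A → E → F → H → G → K → M → N → C → I → J → L → B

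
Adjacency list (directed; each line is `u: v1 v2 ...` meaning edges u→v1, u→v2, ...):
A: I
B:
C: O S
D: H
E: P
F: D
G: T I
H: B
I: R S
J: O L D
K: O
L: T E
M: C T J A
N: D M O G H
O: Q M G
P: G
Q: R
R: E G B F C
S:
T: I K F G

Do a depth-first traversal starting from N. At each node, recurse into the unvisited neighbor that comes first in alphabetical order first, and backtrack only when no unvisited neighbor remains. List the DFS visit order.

N D H B G I R C O M A J L E P T F K Q S

Visit N
N → D
D → H
H → B
N → G
G → I
I → R
R → C
C → O
O → M
M → A
M → J
J → L
L → E
E → P
L → T
T → F
T → K
O → Q
C → S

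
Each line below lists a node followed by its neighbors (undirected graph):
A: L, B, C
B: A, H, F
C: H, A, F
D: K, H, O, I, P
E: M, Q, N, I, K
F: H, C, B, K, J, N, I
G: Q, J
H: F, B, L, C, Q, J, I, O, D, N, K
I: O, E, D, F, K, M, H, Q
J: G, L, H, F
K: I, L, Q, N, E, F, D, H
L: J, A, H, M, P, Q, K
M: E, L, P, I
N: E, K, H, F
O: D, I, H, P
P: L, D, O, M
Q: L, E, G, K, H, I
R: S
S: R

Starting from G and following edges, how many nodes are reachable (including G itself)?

17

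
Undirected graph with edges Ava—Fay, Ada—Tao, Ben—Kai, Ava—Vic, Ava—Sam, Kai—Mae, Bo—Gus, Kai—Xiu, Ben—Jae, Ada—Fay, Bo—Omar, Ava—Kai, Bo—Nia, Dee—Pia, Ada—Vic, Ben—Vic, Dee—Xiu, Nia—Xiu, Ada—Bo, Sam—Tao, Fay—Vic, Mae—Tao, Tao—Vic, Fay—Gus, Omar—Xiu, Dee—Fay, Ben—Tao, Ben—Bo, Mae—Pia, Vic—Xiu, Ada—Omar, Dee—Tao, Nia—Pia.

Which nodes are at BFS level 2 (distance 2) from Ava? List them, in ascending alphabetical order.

Level 0: Ava
Level 1: Fay, Kai, Sam, Vic
Level 2: Ada, Ben, Dee, Gus, Mae, Tao, Xiu
Level 3: Bo, Jae, Nia, Omar, Pia

Ada, Ben, Dee, Gus, Mae, Tao, Xiu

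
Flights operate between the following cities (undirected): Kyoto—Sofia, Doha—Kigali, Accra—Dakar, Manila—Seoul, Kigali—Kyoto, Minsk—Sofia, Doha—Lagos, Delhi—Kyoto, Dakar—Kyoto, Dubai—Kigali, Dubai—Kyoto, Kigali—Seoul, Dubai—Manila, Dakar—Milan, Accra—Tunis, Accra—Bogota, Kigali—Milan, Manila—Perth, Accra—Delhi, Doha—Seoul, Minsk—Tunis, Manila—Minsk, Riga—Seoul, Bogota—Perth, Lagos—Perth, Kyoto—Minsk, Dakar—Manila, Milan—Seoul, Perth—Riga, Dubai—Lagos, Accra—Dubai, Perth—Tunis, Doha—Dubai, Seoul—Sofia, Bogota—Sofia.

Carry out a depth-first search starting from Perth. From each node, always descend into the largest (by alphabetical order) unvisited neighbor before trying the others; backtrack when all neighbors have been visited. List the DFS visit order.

Visit Perth
Perth → Tunis
Tunis → Minsk
Minsk → Sofia
Sofia → Seoul
Seoul → Riga
Seoul → Milan
Milan → Kigali
Kigali → Kyoto
Kyoto → Dubai
Dubai → Manila
Manila → Dakar
Dakar → Accra
Accra → Delhi
Accra → Bogota
Dubai → Lagos
Lagos → Doha

Perth Tunis Minsk Sofia Seoul Riga Milan Kigali Kyoto Dubai Manila Dakar Accra Delhi Bogota Lagos Doha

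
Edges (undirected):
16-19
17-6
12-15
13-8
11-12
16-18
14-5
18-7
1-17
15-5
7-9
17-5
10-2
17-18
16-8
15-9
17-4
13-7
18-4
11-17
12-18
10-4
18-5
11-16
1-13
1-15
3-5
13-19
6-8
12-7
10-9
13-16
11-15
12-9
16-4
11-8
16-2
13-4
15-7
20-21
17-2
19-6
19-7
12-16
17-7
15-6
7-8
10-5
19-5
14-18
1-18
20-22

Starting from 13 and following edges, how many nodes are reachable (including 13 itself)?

BFS from 13 visits: 13, 19, 16, 8, 7, 4, 1, 6, 5, 18, 12, 11, 2, 17, 15, 9, 10, 14, 3
Reachable nodes: 19 of 22 total.

19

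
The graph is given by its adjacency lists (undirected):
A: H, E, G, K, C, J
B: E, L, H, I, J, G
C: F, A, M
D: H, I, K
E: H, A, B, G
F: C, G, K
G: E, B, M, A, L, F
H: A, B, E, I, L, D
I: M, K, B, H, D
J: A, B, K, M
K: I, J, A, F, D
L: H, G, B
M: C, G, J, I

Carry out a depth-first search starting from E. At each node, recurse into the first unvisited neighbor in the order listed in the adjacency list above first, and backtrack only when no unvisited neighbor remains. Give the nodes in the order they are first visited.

E -> H -> A -> G -> B -> L -> I -> M -> C -> F -> K -> J -> D

Visit E
E → H
H → A
A → G
G → B
B → L
B → I
I → M
M → C
C → F
F → K
K → J
K → D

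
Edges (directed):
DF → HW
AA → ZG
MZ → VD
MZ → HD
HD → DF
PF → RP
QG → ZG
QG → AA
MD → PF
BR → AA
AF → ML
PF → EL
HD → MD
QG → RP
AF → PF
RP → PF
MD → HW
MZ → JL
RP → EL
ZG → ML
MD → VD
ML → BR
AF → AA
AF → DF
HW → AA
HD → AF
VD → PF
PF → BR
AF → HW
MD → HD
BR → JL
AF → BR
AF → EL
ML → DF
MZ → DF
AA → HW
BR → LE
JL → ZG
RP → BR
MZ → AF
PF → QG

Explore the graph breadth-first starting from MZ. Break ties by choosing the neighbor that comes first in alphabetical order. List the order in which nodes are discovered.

MZ, AF, DF, HD, JL, VD, AA, BR, EL, HW, ML, PF, MD, ZG, LE, QG, RP

Visit MZ; enqueue AF, DF, HD, JL, VD → queue [AF, DF, HD, JL, VD]
Visit AF; enqueue AA, BR, EL, HW, ML, PF → queue [DF, HD, JL, VD, AA, BR, EL, HW, ML, PF]
Visit DF → queue [HD, JL, VD, AA, BR, EL, HW, ML, PF]
Visit HD; enqueue MD → queue [JL, VD, AA, BR, EL, HW, ML, PF, MD]
Visit JL; enqueue ZG → queue [VD, AA, BR, EL, HW, ML, PF, MD, ZG]
Visit VD → queue [AA, BR, EL, HW, ML, PF, MD, ZG]
Visit AA → queue [BR, EL, HW, ML, PF, MD, ZG]
Visit BR; enqueue LE → queue [EL, HW, ML, PF, MD, ZG, LE]
Visit EL → queue [HW, ML, PF, MD, ZG, LE]
Visit HW → queue [ML, PF, MD, ZG, LE]
Visit ML → queue [PF, MD, ZG, LE]
Visit PF; enqueue QG, RP → queue [MD, ZG, LE, QG, RP]
Visit MD → queue [ZG, LE, QG, RP]
Visit ZG → queue [LE, QG, RP]
Visit LE → queue [QG, RP]
Visit QG → queue [RP]
Visit RP → queue []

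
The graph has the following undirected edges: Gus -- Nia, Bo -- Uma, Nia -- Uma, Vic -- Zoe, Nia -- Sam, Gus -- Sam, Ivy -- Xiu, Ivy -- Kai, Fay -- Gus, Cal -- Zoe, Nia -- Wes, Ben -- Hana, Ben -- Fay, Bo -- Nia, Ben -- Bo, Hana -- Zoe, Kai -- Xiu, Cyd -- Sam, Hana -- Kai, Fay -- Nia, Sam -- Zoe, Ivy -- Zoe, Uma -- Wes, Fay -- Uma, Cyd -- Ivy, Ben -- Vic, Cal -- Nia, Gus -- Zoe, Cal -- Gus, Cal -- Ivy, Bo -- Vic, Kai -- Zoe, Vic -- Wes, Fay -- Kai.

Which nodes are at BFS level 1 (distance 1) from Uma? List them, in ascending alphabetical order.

Bo, Fay, Nia, Wes

Level 0: Uma
Level 1: Bo, Fay, Nia, Wes
Level 2: Ben, Cal, Gus, Kai, Sam, Vic
Level 3: Cyd, Hana, Ivy, Xiu, Zoe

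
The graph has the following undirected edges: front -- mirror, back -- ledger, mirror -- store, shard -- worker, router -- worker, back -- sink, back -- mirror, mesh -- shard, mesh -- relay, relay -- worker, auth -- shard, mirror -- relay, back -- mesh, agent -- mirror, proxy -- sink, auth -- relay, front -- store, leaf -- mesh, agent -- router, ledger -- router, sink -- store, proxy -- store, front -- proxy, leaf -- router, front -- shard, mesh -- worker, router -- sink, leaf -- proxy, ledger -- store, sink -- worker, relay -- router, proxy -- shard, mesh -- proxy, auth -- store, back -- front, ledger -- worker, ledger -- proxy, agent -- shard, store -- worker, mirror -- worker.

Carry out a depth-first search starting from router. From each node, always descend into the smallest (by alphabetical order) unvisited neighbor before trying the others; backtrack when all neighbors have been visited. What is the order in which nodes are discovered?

Visit router
router → agent
agent → mirror
mirror → back
back → front
front → proxy
proxy → leaf
leaf → mesh
mesh → relay
relay → auth
auth → shard
shard → worker
worker → ledger
ledger → store
store → sink

router agent mirror back front proxy leaf mesh relay auth shard worker ledger store sink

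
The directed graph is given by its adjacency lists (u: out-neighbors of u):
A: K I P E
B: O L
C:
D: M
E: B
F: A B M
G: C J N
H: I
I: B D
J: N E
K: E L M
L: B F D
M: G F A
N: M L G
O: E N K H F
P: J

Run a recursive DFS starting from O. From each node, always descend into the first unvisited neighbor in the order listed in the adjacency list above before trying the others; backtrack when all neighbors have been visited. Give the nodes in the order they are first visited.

Visit O
O → E
E → B
B → L
L → F
F → A
A → K
K → M
M → G
G → C
G → J
J → N
A → I
I → D
A → P
O → H

O, E, B, L, F, A, K, M, G, C, J, N, I, D, P, H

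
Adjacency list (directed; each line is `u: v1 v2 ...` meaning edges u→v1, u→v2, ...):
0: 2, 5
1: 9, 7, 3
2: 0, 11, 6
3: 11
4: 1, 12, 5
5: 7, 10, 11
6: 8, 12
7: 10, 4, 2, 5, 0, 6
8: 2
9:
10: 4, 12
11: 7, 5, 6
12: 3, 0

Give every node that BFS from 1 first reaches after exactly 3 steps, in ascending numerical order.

Level 0: 1
Level 1: 3, 7, 9
Level 2: 0, 2, 4, 5, 6, 10, 11
Level 3: 8, 12

8, 12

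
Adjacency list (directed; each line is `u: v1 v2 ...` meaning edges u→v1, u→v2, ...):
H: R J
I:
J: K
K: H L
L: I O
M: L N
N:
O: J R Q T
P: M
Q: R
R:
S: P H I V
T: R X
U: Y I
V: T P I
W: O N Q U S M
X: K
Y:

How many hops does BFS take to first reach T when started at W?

Level 0: W
Level 1: M, N, O, Q, S, U
Level 2: H, I, J, L, P, R, T, V, Y
Level 3: K, X
T first appears at level 2.

2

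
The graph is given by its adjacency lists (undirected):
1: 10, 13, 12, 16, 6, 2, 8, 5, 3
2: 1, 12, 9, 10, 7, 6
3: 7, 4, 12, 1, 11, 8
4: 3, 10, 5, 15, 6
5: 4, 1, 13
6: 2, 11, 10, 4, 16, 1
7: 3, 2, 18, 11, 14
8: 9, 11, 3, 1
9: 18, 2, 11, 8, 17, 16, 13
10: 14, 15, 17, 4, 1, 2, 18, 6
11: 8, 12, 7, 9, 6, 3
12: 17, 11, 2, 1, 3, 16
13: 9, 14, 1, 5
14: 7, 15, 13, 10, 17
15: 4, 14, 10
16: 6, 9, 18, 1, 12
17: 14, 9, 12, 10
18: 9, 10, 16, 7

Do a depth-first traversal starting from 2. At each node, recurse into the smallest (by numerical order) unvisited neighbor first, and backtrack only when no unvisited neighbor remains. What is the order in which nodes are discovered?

2 → 1 → 3 → 4 → 5 → 13 → 9 → 8 → 11 → 6 → 10 → 14 → 7 → 18 → 16 → 12 → 17 → 15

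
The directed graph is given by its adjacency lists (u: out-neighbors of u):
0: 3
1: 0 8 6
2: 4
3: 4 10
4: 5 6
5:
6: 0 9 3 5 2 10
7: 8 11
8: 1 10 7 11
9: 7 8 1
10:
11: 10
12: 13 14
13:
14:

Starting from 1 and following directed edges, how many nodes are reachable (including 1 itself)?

12

BFS from 1 visits: 1, 8, 6, 0, 11, 10, 7, 9, 5, 3, 2, 4
Reachable nodes: 12 of 15 total.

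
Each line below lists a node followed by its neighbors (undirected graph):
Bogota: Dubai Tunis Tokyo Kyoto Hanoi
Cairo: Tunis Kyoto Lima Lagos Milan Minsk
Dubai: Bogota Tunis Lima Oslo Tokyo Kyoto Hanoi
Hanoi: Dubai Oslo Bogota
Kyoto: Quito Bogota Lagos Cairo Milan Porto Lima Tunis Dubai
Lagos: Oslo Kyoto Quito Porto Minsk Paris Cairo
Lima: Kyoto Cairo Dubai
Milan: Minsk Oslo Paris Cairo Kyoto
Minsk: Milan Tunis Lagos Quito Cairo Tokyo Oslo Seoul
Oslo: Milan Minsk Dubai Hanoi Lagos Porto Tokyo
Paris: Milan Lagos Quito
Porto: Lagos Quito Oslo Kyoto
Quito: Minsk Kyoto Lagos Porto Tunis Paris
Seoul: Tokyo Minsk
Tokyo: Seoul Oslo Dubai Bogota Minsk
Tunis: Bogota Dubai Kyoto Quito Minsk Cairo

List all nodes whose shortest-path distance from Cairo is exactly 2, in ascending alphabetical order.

Bogota, Dubai, Oslo, Paris, Porto, Quito, Seoul, Tokyo

Level 0: Cairo
Level 1: Kyoto, Lagos, Lima, Milan, Minsk, Tunis
Level 2: Bogota, Dubai, Oslo, Paris, Porto, Quito, Seoul, Tokyo
Level 3: Hanoi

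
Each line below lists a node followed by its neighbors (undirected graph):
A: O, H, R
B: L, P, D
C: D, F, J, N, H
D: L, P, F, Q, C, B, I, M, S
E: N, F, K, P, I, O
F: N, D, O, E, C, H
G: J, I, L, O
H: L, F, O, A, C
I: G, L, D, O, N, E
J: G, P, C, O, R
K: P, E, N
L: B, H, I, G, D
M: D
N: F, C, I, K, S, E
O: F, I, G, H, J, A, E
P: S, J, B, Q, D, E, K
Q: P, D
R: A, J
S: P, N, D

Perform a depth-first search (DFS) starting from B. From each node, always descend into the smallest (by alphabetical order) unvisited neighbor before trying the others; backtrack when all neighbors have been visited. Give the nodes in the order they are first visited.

B, D, C, F, E, I, G, J, O, A, H, L, R, P, K, N, S, Q, M

Visit B
B → D
D → C
C → F
F → E
E → I
I → G
G → J
J → O
O → A
A → H
H → L
A → R
J → P
P → K
K → N
N → S
P → Q
D → M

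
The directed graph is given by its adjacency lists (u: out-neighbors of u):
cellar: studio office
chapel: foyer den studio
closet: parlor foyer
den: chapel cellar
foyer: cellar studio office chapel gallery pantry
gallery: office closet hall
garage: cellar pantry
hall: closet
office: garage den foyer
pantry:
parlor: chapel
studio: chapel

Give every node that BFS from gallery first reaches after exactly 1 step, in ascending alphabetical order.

closet, hall, office

Level 0: gallery
Level 1: closet, hall, office
Level 2: den, foyer, garage, parlor
Level 3: cellar, chapel, pantry, studio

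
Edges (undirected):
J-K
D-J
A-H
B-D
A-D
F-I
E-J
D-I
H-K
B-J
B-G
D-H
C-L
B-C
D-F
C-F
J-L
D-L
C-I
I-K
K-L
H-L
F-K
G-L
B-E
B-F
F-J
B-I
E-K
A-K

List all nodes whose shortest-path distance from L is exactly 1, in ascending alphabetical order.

C, D, G, H, J, K

Level 0: L
Level 1: C, D, G, H, J, K
Level 2: A, B, E, F, I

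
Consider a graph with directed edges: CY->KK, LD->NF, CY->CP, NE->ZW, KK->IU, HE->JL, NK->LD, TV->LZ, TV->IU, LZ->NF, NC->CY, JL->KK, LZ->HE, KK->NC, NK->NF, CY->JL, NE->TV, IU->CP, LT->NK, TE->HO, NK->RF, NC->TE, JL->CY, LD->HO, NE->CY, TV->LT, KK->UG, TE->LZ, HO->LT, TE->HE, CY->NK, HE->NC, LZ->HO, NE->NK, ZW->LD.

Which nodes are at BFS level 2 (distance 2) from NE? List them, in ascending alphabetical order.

CP, IU, JL, KK, LD, LT, LZ, NF, RF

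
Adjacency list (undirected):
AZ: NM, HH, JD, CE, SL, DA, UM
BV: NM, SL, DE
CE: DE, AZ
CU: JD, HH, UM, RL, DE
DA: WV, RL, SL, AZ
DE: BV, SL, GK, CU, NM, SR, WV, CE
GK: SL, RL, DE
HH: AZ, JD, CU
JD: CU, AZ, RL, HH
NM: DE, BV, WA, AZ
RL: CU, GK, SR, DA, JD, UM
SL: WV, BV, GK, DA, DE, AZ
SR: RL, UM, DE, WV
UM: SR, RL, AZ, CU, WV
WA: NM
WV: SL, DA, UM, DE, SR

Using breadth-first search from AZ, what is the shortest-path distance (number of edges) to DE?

Level 0: AZ
Level 1: CE, DA, HH, JD, NM, SL, UM
Level 2: BV, CU, DE, GK, RL, SR, WA, WV
DE first appears at level 2.

2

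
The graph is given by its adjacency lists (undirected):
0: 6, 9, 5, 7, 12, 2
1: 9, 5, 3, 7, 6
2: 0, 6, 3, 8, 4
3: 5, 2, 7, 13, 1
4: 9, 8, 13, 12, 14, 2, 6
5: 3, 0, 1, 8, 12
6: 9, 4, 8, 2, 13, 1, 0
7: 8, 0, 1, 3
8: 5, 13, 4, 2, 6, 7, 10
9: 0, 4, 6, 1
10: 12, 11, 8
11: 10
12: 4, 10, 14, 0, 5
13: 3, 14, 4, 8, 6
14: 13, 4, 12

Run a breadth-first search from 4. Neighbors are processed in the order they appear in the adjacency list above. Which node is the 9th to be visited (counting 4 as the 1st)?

Visit 4; enqueue 9, 8, 13, 12, 14, 2, 6 → queue [9, 8, 13, 12, 14, 2, 6]
Visit 9; enqueue 0, 1 → queue [8, 13, 12, 14, 2, 6, 0, 1]
Visit 8; enqueue 5, 7, 10 → queue [13, 12, 14, 2, 6, 0, 1, 5, 7, 10]
Visit 13; enqueue 3 → queue [12, 14, 2, 6, 0, 1, 5, 7, 10, 3]
Visit 12 → queue [14, 2, 6, 0, 1, 5, 7, 10, 3]
Visit 14 → queue [2, 6, 0, 1, 5, 7, 10, 3]
Visit 2 → queue [6, 0, 1, 5, 7, 10, 3]
Visit 6 → queue [0, 1, 5, 7, 10, 3]
Visit 0 → queue [1, 5, 7, 10, 3]
Visit 1 → queue [5, 7, 10, 3]
Visit 5 → queue [7, 10, 3]
Visit 7 → queue [10, 3]
Visit 10; enqueue 11 → queue [3, 11]
Visit 3 → queue [11]
Visit 11 → queue []

Visit order: 4, 9, 8, 13, 12, 14, 2, 6, 0, 1, 5, 7, 10, 3, 11

0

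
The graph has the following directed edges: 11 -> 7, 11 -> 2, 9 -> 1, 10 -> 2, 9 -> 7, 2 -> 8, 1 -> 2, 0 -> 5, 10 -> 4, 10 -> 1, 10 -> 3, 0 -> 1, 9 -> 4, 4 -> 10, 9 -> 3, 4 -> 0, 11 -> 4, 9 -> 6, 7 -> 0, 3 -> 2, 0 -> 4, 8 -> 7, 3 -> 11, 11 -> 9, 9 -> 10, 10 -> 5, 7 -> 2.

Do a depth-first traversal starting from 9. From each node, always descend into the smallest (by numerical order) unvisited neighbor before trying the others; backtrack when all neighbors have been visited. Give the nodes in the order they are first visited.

Visit 9
9 → 1
1 → 2
2 → 8
8 → 7
7 → 0
0 → 4
4 → 10
10 → 3
3 → 11
10 → 5
9 → 6

9, 1, 2, 8, 7, 0, 4, 10, 3, 11, 5, 6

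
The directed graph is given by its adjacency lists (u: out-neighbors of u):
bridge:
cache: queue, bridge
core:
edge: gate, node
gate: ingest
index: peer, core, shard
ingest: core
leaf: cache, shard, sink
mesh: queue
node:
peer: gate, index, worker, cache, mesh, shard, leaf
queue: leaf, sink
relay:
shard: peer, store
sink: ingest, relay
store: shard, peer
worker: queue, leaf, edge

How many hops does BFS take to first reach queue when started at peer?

2

Level 0: peer
Level 1: cache, gate, index, leaf, mesh, shard, worker
Level 2: bridge, core, edge, ingest, queue, sink, store
Level 3: node, relay
queue first appears at level 2.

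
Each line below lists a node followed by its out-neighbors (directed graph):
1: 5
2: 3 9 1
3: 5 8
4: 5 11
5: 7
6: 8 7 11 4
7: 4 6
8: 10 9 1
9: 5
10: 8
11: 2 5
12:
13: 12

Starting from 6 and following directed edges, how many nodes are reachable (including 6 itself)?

BFS from 6 visits: 6, 4, 7, 8, 11, 5, 1, 9, 10, 2, 3
Reachable nodes: 11 of 13 total.

11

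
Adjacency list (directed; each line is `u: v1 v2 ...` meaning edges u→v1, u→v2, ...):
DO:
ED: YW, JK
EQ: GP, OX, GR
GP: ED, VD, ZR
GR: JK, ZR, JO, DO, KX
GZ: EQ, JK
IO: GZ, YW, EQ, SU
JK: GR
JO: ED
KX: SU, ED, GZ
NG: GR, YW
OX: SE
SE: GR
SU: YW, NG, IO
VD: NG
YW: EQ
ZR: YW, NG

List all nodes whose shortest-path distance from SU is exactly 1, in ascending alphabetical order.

IO, NG, YW

Level 0: SU
Level 1: IO, NG, YW
Level 2: EQ, GR, GZ
Level 3: DO, GP, JK, JO, KX, OX, ZR
Level 4: ED, SE, VD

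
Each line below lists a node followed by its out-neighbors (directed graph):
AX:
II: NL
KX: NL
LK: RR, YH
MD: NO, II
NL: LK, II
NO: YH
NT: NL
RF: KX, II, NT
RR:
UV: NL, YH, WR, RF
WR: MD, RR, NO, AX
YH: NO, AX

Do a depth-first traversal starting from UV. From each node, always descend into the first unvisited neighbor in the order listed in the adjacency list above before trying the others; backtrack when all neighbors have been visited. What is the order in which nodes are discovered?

UV -> NL -> LK -> RR -> YH -> NO -> AX -> II -> WR -> MD -> RF -> KX -> NT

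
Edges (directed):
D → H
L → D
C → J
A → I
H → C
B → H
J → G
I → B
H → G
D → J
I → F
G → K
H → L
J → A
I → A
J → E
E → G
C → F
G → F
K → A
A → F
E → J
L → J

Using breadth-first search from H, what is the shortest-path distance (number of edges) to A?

Level 0: H
Level 1: C, G, L
Level 2: D, F, J, K
Level 3: A, E
Level 4: I
Level 5: B
A first appears at level 3.

3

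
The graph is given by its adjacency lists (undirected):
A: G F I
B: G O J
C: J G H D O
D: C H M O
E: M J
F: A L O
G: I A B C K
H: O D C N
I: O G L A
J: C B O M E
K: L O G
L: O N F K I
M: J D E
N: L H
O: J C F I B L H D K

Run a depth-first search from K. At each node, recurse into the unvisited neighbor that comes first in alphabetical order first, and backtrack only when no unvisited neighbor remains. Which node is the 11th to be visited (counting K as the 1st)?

D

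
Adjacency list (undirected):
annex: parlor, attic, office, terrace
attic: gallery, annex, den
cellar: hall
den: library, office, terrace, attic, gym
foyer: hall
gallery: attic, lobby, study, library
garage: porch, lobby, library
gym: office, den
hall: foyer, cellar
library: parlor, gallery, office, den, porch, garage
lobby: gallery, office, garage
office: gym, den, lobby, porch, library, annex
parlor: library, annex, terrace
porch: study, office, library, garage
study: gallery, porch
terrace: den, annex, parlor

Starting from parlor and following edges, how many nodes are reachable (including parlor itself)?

13

BFS from parlor visits: parlor, library, annex, terrace, gallery, office, den, porch, garage, attic, lobby, study, gym
Reachable nodes: 13 of 16 total.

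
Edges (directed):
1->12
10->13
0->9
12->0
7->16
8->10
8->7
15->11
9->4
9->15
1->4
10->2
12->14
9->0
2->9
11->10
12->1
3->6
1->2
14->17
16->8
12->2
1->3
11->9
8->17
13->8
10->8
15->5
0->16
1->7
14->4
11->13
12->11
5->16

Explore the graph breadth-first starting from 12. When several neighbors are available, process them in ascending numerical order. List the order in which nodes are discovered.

12, 0, 1, 2, 11, 14, 9, 16, 3, 4, 7, 10, 13, 17, 15, 8, 6, 5

Visit 12; enqueue 0, 1, 2, 11, 14 → queue [0, 1, 2, 11, 14]
Visit 0; enqueue 9, 16 → queue [1, 2, 11, 14, 9, 16]
Visit 1; enqueue 3, 4, 7 → queue [2, 11, 14, 9, 16, 3, 4, 7]
Visit 2 → queue [11, 14, 9, 16, 3, 4, 7]
Visit 11; enqueue 10, 13 → queue [14, 9, 16, 3, 4, 7, 10, 13]
Visit 14; enqueue 17 → queue [9, 16, 3, 4, 7, 10, 13, 17]
Visit 9; enqueue 15 → queue [16, 3, 4, 7, 10, 13, 17, 15]
Visit 16; enqueue 8 → queue [3, 4, 7, 10, 13, 17, 15, 8]
Visit 3; enqueue 6 → queue [4, 7, 10, 13, 17, 15, 8, 6]
Visit 4 → queue [7, 10, 13, 17, 15, 8, 6]
Visit 7 → queue [10, 13, 17, 15, 8, 6]
Visit 10 → queue [13, 17, 15, 8, 6]
Visit 13 → queue [17, 15, 8, 6]
Visit 17 → queue [15, 8, 6]
Visit 15; enqueue 5 → queue [8, 6, 5]
Visit 8 → queue [6, 5]
Visit 6 → queue [5]
Visit 5 → queue []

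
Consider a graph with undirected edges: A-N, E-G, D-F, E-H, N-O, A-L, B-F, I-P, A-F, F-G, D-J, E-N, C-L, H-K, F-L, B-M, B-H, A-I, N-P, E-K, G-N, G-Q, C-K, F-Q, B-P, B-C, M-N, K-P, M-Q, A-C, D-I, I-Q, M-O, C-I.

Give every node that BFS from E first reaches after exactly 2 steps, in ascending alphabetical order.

Level 0: E
Level 1: G, H, K, N
Level 2: A, B, C, F, M, O, P, Q
Level 3: D, I, L
Level 4: J

A, B, C, F, M, O, P, Q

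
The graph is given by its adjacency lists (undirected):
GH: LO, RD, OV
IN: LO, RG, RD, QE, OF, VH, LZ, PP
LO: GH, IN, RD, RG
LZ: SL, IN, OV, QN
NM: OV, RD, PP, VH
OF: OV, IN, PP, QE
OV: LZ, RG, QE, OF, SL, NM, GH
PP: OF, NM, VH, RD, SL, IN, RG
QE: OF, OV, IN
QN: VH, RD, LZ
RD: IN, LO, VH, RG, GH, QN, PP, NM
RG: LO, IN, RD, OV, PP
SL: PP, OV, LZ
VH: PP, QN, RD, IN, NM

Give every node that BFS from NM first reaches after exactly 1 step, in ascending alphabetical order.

OV, PP, RD, VH

Level 0: NM
Level 1: OV, PP, RD, VH
Level 2: GH, IN, LO, LZ, OF, QE, QN, RG, SL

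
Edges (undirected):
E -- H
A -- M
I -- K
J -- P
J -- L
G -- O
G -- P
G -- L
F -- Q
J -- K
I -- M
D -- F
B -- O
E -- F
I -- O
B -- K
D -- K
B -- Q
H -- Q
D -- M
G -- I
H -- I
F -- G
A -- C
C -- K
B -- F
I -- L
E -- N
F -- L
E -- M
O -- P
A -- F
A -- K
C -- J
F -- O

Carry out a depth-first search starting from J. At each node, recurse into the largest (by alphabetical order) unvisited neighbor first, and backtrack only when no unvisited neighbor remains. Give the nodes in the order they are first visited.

Visit J
J → P
P → O
O → I
I → M
M → E
E → N
E → H
H → Q
Q → F
F → L
L → G
F → D
D → K
K → C
C → A
K → B

J → P → O → I → M → E → N → H → Q → F → L → G → D → K → C → A → B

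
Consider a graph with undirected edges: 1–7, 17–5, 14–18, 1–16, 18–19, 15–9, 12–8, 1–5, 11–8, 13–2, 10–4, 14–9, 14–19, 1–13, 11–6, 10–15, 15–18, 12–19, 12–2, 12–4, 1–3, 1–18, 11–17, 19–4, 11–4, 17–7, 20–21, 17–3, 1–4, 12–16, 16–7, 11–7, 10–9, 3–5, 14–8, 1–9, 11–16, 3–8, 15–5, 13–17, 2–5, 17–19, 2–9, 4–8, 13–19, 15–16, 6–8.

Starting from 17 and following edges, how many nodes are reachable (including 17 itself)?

19

BFS from 17 visits: 17, 3, 5, 7, 11, 13, 19, 1, 8, 2, 15, 16, 4, 6, 12, 14, 18, 9, 10
Reachable nodes: 19 of 21 total.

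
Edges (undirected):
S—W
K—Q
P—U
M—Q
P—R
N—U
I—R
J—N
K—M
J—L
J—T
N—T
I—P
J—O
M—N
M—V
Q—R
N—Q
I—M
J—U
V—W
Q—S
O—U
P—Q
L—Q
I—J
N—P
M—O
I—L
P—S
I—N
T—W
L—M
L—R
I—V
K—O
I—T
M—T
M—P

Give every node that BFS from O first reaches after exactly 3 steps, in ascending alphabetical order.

Level 0: O
Level 1: J, K, M, U
Level 2: I, L, N, P, Q, T, V
Level 3: R, S, W

R, S, W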